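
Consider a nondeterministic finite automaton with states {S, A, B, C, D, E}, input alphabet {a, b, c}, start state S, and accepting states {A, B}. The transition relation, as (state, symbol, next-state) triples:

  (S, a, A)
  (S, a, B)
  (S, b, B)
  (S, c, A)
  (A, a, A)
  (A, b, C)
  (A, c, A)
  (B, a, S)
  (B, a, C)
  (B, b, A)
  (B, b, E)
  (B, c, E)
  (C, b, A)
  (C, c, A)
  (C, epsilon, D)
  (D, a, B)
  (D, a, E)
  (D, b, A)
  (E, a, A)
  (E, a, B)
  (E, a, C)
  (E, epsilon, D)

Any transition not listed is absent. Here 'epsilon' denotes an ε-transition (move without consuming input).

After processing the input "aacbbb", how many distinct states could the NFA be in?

Start in {S}.
Read 'a': S→{A, B}; now {A, B}.
Read 'a': A→{A}, B→{S, C}; union {S, A, C}; ε-closure = {S, A, C, D}.
Read 'c': S→{A}, A→{A}, C→{A}, D→∅; now {A}.
Read 'b': A→{C}; union {C}; ε-closure = {C, D}.
Read 'b': C→{A}, D→{A}; now {A}.
Read 'b': A→{C}; union {C}; ε-closure = {C, D}.
That set has 2 states.

2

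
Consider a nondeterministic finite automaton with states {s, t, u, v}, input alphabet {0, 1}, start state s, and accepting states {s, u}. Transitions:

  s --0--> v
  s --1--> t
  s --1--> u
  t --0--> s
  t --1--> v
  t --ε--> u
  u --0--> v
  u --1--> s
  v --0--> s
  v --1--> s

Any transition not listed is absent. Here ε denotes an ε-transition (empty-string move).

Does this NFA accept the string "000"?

No

Start in {s}.
Read '0': {s} → {v}.
Read '0': {v} → {s}.
Read '0': {s} → {v}.
The final set {v} contains no accepting state.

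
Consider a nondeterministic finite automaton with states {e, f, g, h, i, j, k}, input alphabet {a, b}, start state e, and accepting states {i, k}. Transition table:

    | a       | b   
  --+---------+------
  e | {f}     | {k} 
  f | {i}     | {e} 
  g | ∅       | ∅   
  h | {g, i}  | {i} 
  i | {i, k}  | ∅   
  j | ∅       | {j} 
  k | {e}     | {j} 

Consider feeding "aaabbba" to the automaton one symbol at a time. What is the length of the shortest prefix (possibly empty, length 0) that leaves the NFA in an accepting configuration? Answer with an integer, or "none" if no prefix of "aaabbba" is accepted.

2

Start in {e}.
Read 'a': {e} → {f}.
Read 'a': {f} → {i}.
None of the earlier sets intersect F, but {i} does.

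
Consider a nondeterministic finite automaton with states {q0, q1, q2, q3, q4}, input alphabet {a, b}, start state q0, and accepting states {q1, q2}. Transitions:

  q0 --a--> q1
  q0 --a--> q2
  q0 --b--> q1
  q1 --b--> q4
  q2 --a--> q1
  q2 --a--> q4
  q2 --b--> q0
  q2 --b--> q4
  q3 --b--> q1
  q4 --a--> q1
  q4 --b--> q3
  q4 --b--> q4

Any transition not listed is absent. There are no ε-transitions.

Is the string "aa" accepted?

Yes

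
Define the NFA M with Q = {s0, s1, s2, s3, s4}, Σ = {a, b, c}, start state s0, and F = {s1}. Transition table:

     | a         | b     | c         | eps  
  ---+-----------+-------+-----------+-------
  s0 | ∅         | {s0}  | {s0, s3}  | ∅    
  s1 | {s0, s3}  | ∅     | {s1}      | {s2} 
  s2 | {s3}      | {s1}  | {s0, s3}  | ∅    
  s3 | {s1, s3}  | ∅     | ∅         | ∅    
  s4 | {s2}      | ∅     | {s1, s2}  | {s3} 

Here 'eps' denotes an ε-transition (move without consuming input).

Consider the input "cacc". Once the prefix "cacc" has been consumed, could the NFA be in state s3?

Yes

Start in {s0}.
Read 'c': s0→{s0, s3}; now {s0, s3}.
Read 'a': s0→∅, s3→{s1, s3}; union {s1, s3}; ε-closure = {s1, s2, s3}.
Read 'c': s1→{s1}, s2→{s0, s3}, s3→∅; union {s0, s1, s3}; ε-closure = {s0, s1, s2, s3}.
Read 'c': s0→{s0, s3}, s1→{s1}, s2→{s0, s3}, s3→∅; union {s0, s1, s3}; ε-closure = {s0, s1, s2, s3}.
State s3 is in {s0, s1, s2, s3}.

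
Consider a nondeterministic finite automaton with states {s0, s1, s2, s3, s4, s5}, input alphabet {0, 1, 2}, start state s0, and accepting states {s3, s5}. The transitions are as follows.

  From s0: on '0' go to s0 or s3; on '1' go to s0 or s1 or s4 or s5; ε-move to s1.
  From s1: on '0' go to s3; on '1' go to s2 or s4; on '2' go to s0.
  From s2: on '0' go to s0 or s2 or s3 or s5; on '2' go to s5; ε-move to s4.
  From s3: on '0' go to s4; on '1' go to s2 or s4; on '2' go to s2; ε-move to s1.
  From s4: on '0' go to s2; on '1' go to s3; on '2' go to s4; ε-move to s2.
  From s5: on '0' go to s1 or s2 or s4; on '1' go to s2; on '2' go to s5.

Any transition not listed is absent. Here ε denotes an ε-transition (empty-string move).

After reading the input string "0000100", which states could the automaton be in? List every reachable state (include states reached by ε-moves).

Start: ε-closure({s0}) = {s0, s1}.
Read '0': s0→{s0, s3}, s1→{s3}; union {s0, s3}; ε-closure = {s0, s1, s3}.
Read '0': s0→{s0, s3}, s1→{s3}, s3→{s4}; union {s0, s3, s4}; ε-closure = {s0, s1, s2, s3, s4}.
Read '0': s0→{s0, s3}, s1→{s3}, s2→{s0, s2, s3, s5}, s3→{s4}, s4→{s2}; union {s0, s2, s3, s4, s5}; ε-closure = {s0, s1, s2, s3, s4, s5}.
Read '0': s0→{s0, s3}, s1→{s3}, s2→{s0, s2, s3, s5}, s3→{s4}, s4→{s2}, s5→{s1, s2, s4}; now {s0, s1, s2, s3, s4, s5}.
Read '1': s0→{s0, s1, s4, s5}, s1→{s2, s4}, s2→∅, s3→{s2, s4}, s4→{s3}, s5→{s2}; now {s0, s1, s2, s3, s4, s5}.
Read '0': s0→{s0, s3}, s1→{s3}, s2→{s0, s2, s3, s5}, s3→{s4}, s4→{s2}, s5→{s1, s2, s4}; now {s0, s1, s2, s3, s4, s5}.
Read '0': s0→{s0, s3}, s1→{s3}, s2→{s0, s2, s3, s5}, s3→{s4}, s4→{s2}, s5→{s1, s2, s4}; now {s0, s1, s2, s3, s4, s5}.

{s0, s1, s2, s3, s4, s5}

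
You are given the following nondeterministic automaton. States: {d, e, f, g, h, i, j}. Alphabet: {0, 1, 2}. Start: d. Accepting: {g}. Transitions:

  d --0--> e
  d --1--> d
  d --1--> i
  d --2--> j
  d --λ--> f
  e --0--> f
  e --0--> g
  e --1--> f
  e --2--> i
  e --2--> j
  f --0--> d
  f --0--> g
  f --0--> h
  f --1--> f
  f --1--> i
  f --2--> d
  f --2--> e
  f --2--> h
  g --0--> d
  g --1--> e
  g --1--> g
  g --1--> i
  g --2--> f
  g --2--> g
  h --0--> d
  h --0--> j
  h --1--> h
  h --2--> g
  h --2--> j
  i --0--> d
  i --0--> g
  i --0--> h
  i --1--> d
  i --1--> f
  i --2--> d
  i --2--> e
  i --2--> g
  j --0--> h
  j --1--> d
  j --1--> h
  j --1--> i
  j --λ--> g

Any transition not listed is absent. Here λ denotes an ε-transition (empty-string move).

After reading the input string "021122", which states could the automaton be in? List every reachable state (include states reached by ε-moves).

{d, e, f, g, h, i, j}

Start: ε-closure({d}) = {d, f}.
Read '0': {d, f} → {d, e, f, g, h}.
Read '2': {d, e, f, g, h} → {d, e, f, g, h, i, j}.
Read '1': {d, e, f, g, h, i, j} → {d, e, f, g, h, i}.
Read '1': {d, e, f, g, h, i} → {d, e, f, g, h, i}.
Read '2': {d, e, f, g, h, i} → {d, e, f, g, h, i, j}.
Read '2': {d, e, f, g, h, i, j} → {d, e, f, g, h, i, j}.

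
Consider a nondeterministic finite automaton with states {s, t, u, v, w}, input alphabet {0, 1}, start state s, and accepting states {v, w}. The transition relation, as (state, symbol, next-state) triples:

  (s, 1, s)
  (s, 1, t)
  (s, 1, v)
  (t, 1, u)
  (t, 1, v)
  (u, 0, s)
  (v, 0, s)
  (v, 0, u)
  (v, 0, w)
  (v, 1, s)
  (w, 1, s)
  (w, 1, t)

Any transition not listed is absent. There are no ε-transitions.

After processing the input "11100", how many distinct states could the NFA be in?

1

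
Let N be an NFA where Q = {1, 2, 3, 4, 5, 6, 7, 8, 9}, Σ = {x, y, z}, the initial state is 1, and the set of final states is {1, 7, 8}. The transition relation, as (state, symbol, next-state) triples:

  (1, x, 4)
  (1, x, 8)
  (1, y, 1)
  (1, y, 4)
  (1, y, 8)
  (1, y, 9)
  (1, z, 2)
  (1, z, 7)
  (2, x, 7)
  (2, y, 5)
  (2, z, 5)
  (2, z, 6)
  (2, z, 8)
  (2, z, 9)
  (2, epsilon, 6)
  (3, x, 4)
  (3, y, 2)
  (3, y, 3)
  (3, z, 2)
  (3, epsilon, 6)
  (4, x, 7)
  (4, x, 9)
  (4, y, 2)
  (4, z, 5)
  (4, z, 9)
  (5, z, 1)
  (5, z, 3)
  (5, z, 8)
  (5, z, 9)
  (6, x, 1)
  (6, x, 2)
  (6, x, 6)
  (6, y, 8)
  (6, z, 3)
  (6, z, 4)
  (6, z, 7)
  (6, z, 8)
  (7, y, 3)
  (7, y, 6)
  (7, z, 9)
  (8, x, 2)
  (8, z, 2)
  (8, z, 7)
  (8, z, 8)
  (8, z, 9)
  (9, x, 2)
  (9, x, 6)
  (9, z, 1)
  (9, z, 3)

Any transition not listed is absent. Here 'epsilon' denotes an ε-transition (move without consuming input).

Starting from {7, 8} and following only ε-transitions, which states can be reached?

Begin with {7, 8}.
No ε-moves leave this set, so the closure equals the set itself.

{7, 8}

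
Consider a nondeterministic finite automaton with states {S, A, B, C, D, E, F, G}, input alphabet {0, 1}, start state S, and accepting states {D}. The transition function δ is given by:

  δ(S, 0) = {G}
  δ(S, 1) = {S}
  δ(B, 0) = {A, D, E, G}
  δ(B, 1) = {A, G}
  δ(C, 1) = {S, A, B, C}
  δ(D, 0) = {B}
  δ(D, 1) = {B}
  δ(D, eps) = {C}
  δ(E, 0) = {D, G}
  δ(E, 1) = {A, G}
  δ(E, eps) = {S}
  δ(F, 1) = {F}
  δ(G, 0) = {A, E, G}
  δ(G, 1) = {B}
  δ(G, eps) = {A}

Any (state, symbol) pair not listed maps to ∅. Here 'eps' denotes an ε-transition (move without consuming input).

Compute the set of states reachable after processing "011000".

{S, A, B, C, D, E, G}

Start in {S}.
Read '0': {S} → {A, G}.
Read '1': {A, G} → {B}.
Read '1': {B} → {A, G}.
Read '0': {A, G} → {S, A, E, G}.
Read '0': {S, A, E, G} → {S, A, C, D, E, G}.
Read '0': {S, A, C, D, E, G} → {S, A, B, C, D, E, G}.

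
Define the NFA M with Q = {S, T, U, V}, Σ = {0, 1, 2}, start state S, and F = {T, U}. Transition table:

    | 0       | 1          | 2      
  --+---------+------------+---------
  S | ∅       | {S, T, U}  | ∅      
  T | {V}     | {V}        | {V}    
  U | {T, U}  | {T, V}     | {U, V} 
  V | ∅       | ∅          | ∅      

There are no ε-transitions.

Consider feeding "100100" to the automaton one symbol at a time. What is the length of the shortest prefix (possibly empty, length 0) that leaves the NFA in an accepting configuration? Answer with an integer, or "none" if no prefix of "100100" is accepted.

Start in {S}.
Read '1': {S} → {S, T, U}.
None of the earlier sets intersect F, but {S, T, U} does.

1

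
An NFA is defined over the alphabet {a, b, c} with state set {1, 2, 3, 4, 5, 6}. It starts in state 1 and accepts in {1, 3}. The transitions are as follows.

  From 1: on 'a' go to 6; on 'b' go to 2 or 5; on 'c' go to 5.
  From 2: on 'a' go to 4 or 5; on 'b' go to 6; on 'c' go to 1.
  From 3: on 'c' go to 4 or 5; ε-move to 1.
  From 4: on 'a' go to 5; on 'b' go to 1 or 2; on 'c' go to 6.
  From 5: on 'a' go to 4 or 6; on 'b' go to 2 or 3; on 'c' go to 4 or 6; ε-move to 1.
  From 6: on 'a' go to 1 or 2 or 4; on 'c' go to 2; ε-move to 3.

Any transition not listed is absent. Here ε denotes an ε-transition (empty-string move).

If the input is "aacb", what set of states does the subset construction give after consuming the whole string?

{1, 2, 3, 5, 6}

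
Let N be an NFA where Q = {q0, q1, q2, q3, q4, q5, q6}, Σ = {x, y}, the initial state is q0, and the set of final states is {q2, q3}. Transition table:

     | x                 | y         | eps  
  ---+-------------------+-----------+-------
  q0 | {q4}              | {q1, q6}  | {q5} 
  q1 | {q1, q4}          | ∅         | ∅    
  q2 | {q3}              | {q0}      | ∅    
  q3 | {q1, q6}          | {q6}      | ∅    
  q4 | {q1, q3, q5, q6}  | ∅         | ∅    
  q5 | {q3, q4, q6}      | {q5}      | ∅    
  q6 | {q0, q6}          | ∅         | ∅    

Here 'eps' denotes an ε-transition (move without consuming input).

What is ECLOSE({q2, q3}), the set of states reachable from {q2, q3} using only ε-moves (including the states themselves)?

Begin with {q2, q3}.
No ε-moves leave this set, so the closure equals the set itself.

{q2, q3}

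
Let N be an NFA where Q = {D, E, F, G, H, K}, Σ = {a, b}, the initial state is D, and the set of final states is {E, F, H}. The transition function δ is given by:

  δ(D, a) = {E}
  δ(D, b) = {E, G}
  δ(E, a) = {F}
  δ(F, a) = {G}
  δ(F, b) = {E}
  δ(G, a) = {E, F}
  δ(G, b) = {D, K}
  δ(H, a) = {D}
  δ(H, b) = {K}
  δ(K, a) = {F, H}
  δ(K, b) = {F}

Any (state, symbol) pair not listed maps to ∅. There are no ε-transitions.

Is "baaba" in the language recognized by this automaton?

Yes

Start in {D}.
Read 'b': D→{E, G}; now {E, G}.
Read 'a': E→{F}, G→{E, F}; now {E, F}.
Read 'a': E→{F}, F→{G}; now {F, G}.
Read 'b': F→{E}, G→{D, K}; now {D, E, K}.
Read 'a': D→{E}, E→{F}, K→{F, H}; now {E, F, H}.
The final set {E, F, H} contains the accepting states E, F, H.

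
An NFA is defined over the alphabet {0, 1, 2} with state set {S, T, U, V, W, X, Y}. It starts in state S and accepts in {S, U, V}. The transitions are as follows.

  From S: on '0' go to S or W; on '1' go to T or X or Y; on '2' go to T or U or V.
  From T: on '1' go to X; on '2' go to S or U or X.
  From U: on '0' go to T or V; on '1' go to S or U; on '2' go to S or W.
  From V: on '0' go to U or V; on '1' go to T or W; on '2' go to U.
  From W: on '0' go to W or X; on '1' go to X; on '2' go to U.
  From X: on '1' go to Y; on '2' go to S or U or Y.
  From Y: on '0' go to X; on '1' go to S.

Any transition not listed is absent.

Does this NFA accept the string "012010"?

No

Start in {S}.
Read '0': S→{S, W}; now {S, W}.
Read '1': S→{T, X, Y}, W→{X}; now {T, X, Y}.
Read '2': T→{S, U, X}, X→{S, U, Y}, Y→∅; now {S, U, X, Y}.
Read '0': S→{S, W}, U→{T, V}, X→∅, Y→{X}; now {S, T, V, W, X}.
Read '1': S→{T, X, Y}, T→{X}, V→{T, W}, W→{X}, X→{Y}; now {T, W, X, Y}.
Read '0': T→∅, W→{W, X}, X→∅, Y→{X}; now {W, X}.
The final set {W, X} contains no accepting state.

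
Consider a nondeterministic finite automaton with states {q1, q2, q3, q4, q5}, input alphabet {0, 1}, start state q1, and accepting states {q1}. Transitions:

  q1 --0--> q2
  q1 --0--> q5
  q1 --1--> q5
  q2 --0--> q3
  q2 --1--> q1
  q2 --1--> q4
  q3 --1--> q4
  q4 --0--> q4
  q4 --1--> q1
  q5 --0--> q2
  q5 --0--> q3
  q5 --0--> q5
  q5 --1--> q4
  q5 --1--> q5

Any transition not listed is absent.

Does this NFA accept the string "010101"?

Yes

Start in {q1}.
Read '0': q1→{q2, q5}; now {q2, q5}.
Read '1': q2→{q1, q4}, q5→{q4, q5}; now {q1, q4, q5}.
Read '0': q1→{q2, q5}, q4→{q4}, q5→{q2, q3, q5}; now {q2, q3, q4, q5}.
Read '1': q2→{q1, q4}, q3→{q4}, q4→{q1}, q5→{q4, q5}; now {q1, q4, q5}.
Read '0': q1→{q2, q5}, q4→{q4}, q5→{q2, q3, q5}; now {q2, q3, q4, q5}.
Read '1': q2→{q1, q4}, q3→{q4}, q4→{q1}, q5→{q4, q5}; now {q1, q4, q5}.
The final set {q1, q4, q5} contains the accepting state q1.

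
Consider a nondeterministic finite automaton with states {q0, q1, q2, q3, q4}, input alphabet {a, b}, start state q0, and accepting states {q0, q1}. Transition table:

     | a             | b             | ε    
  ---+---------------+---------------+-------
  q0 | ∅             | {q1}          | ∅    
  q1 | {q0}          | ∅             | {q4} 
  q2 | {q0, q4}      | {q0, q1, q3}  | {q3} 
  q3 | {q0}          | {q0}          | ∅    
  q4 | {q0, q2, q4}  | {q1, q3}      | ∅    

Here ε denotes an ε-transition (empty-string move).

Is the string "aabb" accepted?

No

Start in {q0}.
Read 'a': q0→∅; now ∅.
The set is empty and remains empty for the remaining 3 symbols.
The final set ∅ contains no accepting state.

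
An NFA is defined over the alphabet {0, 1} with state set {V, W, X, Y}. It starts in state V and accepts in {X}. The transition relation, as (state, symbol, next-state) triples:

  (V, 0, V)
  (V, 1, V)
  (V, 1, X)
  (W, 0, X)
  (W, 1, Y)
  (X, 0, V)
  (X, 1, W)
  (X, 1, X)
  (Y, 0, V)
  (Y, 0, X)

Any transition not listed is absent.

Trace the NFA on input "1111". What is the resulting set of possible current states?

Start in {V}.
Read '1': V→{V, X}; now {V, X}.
Read '1': V→{V, X}, X→{W, X}; now {V, W, X}.
Read '1': V→{V, X}, W→{Y}, X→{W, X}; now {V, W, X, Y}.
Read '1': V→{V, X}, W→{Y}, X→{W, X}, Y→∅; now {V, W, X, Y}.

{V, W, X, Y}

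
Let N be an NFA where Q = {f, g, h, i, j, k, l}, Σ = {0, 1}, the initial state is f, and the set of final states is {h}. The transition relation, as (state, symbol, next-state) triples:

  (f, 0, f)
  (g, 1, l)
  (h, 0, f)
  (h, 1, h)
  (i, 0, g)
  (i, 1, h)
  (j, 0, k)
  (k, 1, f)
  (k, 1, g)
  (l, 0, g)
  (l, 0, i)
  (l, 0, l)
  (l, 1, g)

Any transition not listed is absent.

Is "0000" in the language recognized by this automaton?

No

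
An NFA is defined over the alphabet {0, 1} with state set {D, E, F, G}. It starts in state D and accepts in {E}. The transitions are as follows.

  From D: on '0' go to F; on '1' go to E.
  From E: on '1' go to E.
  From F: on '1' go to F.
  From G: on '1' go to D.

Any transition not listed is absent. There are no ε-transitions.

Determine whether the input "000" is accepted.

Start in {D}.
Read '0': {D} → {F}.
Read '0': {F} → ∅.
The set is empty and remains empty for the remaining 1 symbol.
The final set ∅ contains no accepting state.

No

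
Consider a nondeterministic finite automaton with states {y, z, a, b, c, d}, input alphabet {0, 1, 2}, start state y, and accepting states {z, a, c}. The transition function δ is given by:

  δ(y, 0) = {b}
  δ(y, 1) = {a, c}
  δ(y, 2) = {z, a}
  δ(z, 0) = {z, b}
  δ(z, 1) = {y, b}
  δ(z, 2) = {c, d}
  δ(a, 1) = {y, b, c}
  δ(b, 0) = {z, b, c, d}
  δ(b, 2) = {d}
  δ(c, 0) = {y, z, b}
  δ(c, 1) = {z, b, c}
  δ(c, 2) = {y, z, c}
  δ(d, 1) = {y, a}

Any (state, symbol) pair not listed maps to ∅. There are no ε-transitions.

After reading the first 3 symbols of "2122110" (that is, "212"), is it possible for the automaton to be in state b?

No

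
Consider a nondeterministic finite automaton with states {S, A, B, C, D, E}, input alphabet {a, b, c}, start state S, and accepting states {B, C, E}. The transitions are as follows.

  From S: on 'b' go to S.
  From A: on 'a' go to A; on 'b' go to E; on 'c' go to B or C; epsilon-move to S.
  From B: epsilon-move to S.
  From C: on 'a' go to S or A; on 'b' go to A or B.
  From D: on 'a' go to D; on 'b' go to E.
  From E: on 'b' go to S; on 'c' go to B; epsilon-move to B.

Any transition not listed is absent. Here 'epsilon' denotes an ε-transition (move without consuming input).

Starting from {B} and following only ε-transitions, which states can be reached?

{S, B}

Begin with {B}.
ε-move B → S; add S.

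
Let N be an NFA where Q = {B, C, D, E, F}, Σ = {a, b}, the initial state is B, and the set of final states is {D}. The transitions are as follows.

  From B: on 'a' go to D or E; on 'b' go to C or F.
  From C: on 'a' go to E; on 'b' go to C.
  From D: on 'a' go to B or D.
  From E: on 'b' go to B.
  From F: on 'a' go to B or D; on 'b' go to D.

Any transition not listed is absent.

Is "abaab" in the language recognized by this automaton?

Start in {B}.
Read 'a': B→{D, E}; now {D, E}.
Read 'b': D→∅, E→{B}; now {B}.
Read 'a': B→{D, E}; now {D, E}.
Read 'a': D→{B, D}, E→∅; now {B, D}.
Read 'b': B→{C, F}, D→∅; now {C, F}.
The final set {C, F} contains no accepting state.

No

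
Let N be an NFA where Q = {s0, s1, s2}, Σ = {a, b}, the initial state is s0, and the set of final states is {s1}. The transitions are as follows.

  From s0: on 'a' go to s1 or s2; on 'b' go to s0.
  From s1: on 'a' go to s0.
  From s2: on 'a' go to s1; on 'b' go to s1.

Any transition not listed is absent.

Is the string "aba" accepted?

Start in {s0}.
Read 'a': s0→{s1, s2}; now {s1, s2}.
Read 'b': s1→∅, s2→{s1}; now {s1}.
Read 'a': s1→{s0}; now {s0}.
The final set {s0} contains no accepting state.

No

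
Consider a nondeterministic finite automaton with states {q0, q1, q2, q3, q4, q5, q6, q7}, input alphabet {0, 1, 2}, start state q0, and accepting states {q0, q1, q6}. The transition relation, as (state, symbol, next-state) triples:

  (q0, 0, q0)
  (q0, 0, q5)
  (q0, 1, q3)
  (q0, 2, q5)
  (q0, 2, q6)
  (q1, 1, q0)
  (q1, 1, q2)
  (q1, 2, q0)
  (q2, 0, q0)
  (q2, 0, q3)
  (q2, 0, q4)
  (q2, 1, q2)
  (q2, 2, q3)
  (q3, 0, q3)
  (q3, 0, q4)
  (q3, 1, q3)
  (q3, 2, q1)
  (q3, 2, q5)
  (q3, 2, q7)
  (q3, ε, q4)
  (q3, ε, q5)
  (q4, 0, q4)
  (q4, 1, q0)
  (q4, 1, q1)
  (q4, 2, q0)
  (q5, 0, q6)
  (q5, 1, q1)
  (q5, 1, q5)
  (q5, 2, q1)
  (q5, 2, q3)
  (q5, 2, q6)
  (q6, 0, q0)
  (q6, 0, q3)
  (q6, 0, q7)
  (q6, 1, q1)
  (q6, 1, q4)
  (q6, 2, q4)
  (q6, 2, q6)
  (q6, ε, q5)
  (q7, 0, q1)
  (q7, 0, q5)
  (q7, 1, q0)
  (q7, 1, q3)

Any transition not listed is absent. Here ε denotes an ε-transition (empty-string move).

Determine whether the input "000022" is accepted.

Yes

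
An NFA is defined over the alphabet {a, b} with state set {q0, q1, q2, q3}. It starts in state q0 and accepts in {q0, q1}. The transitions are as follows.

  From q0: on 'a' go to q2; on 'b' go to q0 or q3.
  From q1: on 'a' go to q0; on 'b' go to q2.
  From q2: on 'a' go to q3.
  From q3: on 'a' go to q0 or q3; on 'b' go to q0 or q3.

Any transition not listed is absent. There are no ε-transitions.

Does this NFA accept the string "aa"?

Start in {q0}.
Read 'a': q0→{q2}; now {q2}.
Read 'a': q2→{q3}; now {q3}.
The final set {q3} contains no accepting state.

No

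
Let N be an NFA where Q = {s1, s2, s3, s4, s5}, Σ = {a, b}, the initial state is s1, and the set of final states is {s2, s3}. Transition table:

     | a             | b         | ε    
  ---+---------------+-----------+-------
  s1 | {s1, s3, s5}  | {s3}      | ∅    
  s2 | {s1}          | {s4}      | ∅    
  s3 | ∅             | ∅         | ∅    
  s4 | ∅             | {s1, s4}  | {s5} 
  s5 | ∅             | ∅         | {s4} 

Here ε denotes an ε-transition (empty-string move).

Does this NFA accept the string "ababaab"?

Yes

Start in {s1}.
Read 'a': s1→{s1, s3, s5}; union {s1, s3, s5}; ε-closure = {s1, s3, s4, s5}.
Read 'b': s1→{s3}, s3→∅, s4→{s1, s4}, s5→∅; union {s1, s3, s4}; ε-closure = {s1, s3, s4, s5}.
Read 'a': s1→{s1, s3, s5}, s3→∅, s4→∅, s5→∅; union {s1, s3, s5}; ε-closure = {s1, s3, s4, s5}.
Read 'b': s1→{s3}, s3→∅, s4→{s1, s4}, s5→∅; union {s1, s3, s4}; ε-closure = {s1, s3, s4, s5}.
Read 'a': s1→{s1, s3, s5}, s3→∅, s4→∅, s5→∅; union {s1, s3, s5}; ε-closure = {s1, s3, s4, s5}.
Read 'a': s1→{s1, s3, s5}, s3→∅, s4→∅, s5→∅; union {s1, s3, s5}; ε-closure = {s1, s3, s4, s5}.
Read 'b': s1→{s3}, s3→∅, s4→{s1, s4}, s5→∅; union {s1, s3, s4}; ε-closure = {s1, s3, s4, s5}.
The final set {s1, s3, s4, s5} contains the accepting state s3.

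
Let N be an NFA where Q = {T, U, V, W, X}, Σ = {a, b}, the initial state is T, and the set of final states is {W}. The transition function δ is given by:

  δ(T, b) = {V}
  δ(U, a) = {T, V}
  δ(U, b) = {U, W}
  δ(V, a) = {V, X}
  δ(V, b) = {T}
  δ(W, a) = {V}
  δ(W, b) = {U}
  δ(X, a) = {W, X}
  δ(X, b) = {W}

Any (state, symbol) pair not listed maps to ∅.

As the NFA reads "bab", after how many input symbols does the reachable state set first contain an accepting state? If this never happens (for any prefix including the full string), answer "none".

3

Start in {T}.
Read 'b': T→{V}; now {V}.
Read 'a': V→{V, X}; now {V, X}.
Read 'b': V→{T}, X→{W}; now {T, W}.
None of the earlier sets intersect F, but {T, W} does.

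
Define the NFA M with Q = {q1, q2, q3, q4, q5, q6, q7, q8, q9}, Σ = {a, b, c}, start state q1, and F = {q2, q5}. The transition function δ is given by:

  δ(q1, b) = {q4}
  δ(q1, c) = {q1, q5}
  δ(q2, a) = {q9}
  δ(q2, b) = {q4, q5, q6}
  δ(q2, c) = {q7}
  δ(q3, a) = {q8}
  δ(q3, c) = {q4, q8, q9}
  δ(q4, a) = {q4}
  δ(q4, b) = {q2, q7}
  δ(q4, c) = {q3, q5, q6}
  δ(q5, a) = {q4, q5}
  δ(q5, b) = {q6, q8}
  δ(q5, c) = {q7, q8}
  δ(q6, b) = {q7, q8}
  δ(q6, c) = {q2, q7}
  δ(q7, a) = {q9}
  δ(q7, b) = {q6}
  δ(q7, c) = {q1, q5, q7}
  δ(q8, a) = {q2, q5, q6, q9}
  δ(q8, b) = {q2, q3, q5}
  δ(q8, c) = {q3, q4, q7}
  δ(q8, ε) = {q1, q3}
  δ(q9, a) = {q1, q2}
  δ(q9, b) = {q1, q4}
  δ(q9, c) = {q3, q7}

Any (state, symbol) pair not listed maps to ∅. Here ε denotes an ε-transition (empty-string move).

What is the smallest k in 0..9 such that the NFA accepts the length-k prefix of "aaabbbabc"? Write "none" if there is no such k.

Start in {q1}.
Read 'a': {q1} → ∅.
The set is empty and remains empty for the remaining 8 symbols.
No reachable set along the way intersects F.

none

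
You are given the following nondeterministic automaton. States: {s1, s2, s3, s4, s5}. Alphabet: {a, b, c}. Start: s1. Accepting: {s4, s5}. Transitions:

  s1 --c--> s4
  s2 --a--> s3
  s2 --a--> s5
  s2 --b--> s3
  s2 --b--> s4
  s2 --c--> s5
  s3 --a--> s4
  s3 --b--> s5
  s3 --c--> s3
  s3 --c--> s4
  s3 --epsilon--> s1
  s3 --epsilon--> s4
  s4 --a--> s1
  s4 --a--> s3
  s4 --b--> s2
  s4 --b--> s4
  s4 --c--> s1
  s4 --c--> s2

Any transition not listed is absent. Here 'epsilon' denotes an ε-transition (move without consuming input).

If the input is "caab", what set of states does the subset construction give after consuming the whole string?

{s2, s4, s5}

Start in {s1}.
Read 'c': s1→{s4}; now {s4}.
Read 'a': s4→{s1, s3}; union {s1, s3}; ε-closure = {s1, s3, s4}.
Read 'a': s1→∅, s3→{s4}, s4→{s1, s3}; now {s1, s3, s4}.
Read 'b': s1→∅, s3→{s5}, s4→{s2, s4}; now {s2, s4, s5}.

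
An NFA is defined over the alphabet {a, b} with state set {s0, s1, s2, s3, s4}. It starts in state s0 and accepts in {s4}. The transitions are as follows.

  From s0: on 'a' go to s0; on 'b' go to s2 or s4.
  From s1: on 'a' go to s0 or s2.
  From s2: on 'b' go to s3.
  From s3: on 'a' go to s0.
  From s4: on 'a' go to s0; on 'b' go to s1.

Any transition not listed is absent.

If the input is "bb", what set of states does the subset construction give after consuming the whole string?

{s1, s3}

Start in {s0}.
Read 'b': {s0} → {s2, s4}.
Read 'b': {s2, s4} → {s1, s3}.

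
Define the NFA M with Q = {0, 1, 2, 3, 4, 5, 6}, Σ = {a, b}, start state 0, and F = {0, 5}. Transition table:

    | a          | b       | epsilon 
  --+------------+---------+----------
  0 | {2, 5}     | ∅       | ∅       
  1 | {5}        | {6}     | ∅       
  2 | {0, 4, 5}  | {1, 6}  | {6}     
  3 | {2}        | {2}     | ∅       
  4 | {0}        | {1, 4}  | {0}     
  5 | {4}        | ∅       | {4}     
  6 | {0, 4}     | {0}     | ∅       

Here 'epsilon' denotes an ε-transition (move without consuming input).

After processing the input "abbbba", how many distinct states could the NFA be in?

Start in {0}.
Read 'a': 0→{2, 5}; union {2, 5}; ε-closure = {0, 2, 4, 5, 6}.
Read 'b': 0→∅, 2→{1, 6}, 4→{1, 4}, 5→∅, 6→{0}; now {0, 1, 4, 6}.
Read 'b': 0→∅, 1→{6}, 4→{1, 4}, 6→{0}; now {0, 1, 4, 6}.
Read 'b': 0→∅, 1→{6}, 4→{1, 4}, 6→{0}; now {0, 1, 4, 6}.
Read 'b': 0→∅, 1→{6}, 4→{1, 4}, 6→{0}; now {0, 1, 4, 6}.
Read 'a': 0→{2, 5}, 1→{5}, 4→{0}, 6→{0, 4}; union {0, 2, 4, 5}; ε-closure = {0, 2, 4, 5, 6}.
That set has 5 states.

5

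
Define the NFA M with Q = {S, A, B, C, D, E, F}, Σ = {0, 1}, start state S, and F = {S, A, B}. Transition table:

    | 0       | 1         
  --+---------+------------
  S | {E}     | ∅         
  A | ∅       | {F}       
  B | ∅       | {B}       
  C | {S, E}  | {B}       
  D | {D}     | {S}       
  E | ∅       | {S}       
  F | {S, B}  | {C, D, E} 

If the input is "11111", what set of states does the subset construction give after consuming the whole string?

Start in {S}.
Read '1': S→∅; now ∅.
The set is empty and remains empty for the remaining 4 symbols.

∅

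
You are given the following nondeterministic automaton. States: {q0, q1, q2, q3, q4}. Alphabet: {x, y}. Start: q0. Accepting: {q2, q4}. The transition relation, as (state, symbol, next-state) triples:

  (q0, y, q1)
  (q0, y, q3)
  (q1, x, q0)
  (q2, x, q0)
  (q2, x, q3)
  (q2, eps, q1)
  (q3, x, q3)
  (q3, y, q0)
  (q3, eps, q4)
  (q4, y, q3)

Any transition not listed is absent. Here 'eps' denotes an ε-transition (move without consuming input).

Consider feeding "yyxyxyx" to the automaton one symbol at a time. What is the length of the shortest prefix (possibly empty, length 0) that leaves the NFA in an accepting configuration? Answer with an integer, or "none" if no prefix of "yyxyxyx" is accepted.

1

Start in {q0}.
Read 'y': q0→{q1, q3}; union {q1, q3}; ε-closure = {q1, q3, q4}.
None of the earlier sets intersect F, but {q1, q3, q4} does.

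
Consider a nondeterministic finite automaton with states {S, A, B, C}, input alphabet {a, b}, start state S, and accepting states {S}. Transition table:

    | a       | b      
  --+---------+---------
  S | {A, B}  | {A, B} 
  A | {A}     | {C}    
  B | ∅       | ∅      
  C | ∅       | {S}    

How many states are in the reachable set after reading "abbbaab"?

1

Start in {S}.
Read 'a': S→{A, B}; now {A, B}.
Read 'b': A→{C}, B→∅; now {C}.
Read 'b': C→{S}; now {S}.
Read 'b': S→{A, B}; now {A, B}.
Read 'a': A→{A}, B→∅; now {A}.
Read 'a': A→{A}; now {A}.
Read 'b': A→{C}; now {C}.
That set has 1 state.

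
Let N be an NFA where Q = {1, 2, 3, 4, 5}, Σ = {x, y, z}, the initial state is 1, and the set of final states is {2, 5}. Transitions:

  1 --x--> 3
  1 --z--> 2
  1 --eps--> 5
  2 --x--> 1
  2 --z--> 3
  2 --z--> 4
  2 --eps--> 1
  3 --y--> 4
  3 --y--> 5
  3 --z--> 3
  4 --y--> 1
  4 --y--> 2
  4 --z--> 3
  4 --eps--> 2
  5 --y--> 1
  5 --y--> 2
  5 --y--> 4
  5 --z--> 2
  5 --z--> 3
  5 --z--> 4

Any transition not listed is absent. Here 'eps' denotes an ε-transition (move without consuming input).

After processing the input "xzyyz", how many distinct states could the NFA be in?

Start: ε-closure({1}) = {1, 5}.
Read 'x': 1→{3}, 5→∅; now {3}.
Read 'z': 3→{3}; now {3}.
Read 'y': 3→{4, 5}; union {4, 5}; ε-closure = {1, 2, 4, 5}.
Read 'y': 1→∅, 2→∅, 4→{1, 2}, 5→{1, 2, 4}; union {1, 2, 4}; ε-closure = {1, 2, 4, 5}.
Read 'z': 1→{2}, 2→{3, 4}, 4→{3}, 5→{2, 3, 4}; union {2, 3, 4}; ε-closure = {1, 2, 3, 4, 5}.
That set has 5 states.

5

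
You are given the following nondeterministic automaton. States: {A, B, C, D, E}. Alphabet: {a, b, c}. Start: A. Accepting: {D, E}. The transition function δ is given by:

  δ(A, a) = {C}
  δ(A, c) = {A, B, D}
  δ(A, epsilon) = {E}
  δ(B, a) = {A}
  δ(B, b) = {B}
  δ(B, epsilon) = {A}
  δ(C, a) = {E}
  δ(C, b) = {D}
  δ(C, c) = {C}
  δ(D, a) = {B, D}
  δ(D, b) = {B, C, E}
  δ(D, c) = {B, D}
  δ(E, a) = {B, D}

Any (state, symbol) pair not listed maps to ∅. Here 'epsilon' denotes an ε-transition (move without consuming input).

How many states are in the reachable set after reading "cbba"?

5

Start: ε-closure({A}) = {A, E}.
Read 'c': A→{A, B, D}, E→∅; union {A, B, D}; ε-closure = {A, B, D, E}.
Read 'b': A→∅, B→{B}, D→{B, C, E}, E→∅; union {B, C, E}; ε-closure = {A, B, C, E}.
Read 'b': A→∅, B→{B}, C→{D}, E→∅; union {B, D}; ε-closure = {A, B, D, E}.
Read 'a': A→{C}, B→{A}, D→{B, D}, E→{B, D}; union {A, B, C, D}; ε-closure = {A, B, C, D, E}.
That set has 5 states.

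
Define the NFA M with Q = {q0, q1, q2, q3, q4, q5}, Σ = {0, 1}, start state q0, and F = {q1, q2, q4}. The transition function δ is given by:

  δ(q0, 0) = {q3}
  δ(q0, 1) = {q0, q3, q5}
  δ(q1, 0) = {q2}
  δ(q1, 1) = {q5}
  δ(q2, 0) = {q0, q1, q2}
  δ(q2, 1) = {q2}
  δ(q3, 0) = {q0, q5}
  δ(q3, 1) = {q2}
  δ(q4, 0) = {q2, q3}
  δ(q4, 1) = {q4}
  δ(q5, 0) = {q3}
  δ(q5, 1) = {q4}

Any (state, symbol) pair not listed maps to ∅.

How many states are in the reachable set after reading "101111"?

Start in {q0}.
Read '1': q0→{q0, q3, q5}; now {q0, q3, q5}.
Read '0': q0→{q3}, q3→{q0, q5}, q5→{q3}; now {q0, q3, q5}.
Read '1': q0→{q0, q3, q5}, q3→{q2}, q5→{q4}; now {q0, q2, q3, q4, q5}.
Read '1': q0→{q0, q3, q5}, q2→{q2}, q3→{q2}, q4→{q4}, q5→{q4}; now {q0, q2, q3, q4, q5}.
Read '1': q0→{q0, q3, q5}, q2→{q2}, q3→{q2}, q4→{q4}, q5→{q4}; now {q0, q2, q3, q4, q5}.
Read '1': q0→{q0, q3, q5}, q2→{q2}, q3→{q2}, q4→{q4}, q5→{q4}; now {q0, q2, q3, q4, q5}.
That set has 5 states.

5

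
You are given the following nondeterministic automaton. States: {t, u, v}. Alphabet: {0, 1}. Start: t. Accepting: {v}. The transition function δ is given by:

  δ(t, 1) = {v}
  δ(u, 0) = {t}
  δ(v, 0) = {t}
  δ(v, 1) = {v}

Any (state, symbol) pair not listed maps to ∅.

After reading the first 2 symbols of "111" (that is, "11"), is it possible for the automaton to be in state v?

Start in {t}.
Read '1': t→{v}; now {v}.
Read '1': v→{v}; now {v}.
State v is in {v}.

Yes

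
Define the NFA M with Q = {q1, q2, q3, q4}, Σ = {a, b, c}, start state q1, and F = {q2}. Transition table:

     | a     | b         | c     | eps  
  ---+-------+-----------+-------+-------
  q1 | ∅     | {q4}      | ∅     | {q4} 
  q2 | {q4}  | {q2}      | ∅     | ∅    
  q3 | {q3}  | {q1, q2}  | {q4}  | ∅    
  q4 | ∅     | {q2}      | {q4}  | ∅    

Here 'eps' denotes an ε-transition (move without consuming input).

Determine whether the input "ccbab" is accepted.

Yes

Start: ε-closure({q1}) = {q1, q4}.
Read 'c': q1→∅, q4→{q4}; now {q4}.
Read 'c': q4→{q4}; now {q4}.
Read 'b': q4→{q2}; now {q2}.
Read 'a': q2→{q4}; now {q4}.
Read 'b': q4→{q2}; now {q2}.
The final set {q2} contains the accepting state q2.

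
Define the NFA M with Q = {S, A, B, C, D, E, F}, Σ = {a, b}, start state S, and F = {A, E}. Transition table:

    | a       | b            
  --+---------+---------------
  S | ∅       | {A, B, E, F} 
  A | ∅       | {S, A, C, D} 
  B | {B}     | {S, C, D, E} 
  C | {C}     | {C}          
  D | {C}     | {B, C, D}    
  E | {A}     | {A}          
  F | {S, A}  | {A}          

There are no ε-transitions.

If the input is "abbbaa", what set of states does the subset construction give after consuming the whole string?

Start in {S}.
Read 'a': {S} → ∅.
The set is empty and remains empty for the remaining 5 symbols.

∅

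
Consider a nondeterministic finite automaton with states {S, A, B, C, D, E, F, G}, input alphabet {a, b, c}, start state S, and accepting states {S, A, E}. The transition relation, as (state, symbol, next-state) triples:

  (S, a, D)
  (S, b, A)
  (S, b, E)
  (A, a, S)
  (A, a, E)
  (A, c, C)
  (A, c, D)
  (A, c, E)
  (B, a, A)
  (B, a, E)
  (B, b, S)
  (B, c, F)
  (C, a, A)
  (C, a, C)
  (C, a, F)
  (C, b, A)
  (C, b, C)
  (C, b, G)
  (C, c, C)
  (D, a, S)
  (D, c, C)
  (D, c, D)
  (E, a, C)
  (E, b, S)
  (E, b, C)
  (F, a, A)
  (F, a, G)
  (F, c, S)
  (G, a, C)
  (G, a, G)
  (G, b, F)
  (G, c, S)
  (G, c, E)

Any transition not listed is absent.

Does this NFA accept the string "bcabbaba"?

Start in {S}.
Read 'b': {S} → {A, E}.
Read 'c': {A, E} → {C, D, E}.
Read 'a': {C, D, E} → {S, A, C, F}.
Read 'b': {S, A, C, F} → {A, C, E, G}.
Read 'b': {A, C, E, G} → {S, A, C, F, G}.
Read 'a': {S, A, C, F, G} → {S, A, C, D, E, F, G}.
Read 'b': {S, A, C, D, E, F, G} → {S, A, C, E, F, G}.
Read 'a': {S, A, C, E, F, G} → {S, A, C, D, E, F, G}.
The final set {S, A, C, D, E, F, G} contains the accepting states S, A, E.

Yes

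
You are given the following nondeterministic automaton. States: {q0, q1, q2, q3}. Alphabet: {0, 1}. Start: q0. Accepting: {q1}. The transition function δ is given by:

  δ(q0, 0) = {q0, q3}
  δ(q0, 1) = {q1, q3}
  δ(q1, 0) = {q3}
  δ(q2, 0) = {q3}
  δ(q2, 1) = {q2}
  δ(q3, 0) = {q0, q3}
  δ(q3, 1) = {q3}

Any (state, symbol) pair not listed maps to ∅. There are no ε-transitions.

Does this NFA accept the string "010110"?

No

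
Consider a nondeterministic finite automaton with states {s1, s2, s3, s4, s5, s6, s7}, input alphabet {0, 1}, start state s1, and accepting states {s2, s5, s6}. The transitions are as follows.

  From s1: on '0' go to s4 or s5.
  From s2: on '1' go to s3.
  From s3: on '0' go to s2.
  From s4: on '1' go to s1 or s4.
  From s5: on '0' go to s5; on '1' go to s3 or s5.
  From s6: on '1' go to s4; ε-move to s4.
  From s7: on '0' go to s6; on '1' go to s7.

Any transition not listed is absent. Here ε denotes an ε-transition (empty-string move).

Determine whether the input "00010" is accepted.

Yes

Start in {s1}.
Read '0': s1→{s4, s5}; now {s4, s5}.
Read '0': s4→∅, s5→{s5}; now {s5}.
Read '0': s5→{s5}; now {s5}.
Read '1': s5→{s3, s5}; now {s3, s5}.
Read '0': s3→{s2}, s5→{s5}; now {s2, s5}.
The final set {s2, s5} contains the accepting states s2, s5.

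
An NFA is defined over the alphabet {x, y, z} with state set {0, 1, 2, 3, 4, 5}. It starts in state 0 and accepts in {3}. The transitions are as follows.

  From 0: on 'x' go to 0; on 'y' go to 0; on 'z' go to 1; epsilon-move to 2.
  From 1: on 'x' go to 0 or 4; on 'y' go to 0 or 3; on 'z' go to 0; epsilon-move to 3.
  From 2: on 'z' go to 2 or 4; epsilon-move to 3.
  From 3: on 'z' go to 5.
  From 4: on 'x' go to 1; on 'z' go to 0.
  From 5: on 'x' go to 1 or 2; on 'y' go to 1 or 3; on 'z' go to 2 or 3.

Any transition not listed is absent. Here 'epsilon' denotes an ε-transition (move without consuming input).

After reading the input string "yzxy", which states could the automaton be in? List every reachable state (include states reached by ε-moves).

Start: ε-closure({0}) = {0, 2, 3}.
Read 'y': {0, 2, 3} → {0, 2, 3}.
Read 'z': {0, 2, 3} → {1, 2, 3, 4, 5}.
Read 'x': {1, 2, 3, 4, 5} → {0, 1, 2, 3, 4}.
Read 'y': {0, 1, 2, 3, 4} → {0, 2, 3}.

{0, 2, 3}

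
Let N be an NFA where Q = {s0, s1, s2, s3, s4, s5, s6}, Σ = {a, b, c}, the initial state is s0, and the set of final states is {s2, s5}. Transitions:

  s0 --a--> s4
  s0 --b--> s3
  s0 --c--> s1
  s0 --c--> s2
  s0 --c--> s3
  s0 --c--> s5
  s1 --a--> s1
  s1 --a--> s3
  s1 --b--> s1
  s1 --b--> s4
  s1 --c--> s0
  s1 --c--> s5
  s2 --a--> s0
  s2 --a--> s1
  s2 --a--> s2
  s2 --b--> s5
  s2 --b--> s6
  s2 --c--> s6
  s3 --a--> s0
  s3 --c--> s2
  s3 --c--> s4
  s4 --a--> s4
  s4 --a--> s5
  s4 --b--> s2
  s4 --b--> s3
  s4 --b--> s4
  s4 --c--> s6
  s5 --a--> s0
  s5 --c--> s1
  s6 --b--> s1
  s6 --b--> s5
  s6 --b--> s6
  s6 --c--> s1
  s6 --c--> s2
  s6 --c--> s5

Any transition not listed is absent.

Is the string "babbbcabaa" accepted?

Start in {s0}.
Read 'b': {s0} → {s3}.
Read 'a': {s3} → {s0}.
Read 'b': {s0} → {s3}.
Read 'b': {s3} → ∅.
The set is empty and remains empty for the remaining 6 symbols.
The final set ∅ contains no accepting state.

No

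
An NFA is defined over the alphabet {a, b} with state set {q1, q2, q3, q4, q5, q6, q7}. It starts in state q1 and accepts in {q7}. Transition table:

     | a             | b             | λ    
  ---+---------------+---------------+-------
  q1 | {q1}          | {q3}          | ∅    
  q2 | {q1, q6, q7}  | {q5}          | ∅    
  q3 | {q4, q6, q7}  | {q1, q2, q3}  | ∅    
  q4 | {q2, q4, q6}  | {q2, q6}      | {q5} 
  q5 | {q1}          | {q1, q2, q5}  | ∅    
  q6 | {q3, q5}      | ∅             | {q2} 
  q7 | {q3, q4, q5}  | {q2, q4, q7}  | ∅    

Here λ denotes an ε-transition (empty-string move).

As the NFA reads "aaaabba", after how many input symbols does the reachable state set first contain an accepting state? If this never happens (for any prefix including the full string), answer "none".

7

Start in {q1}.
Read 'a': q1→{q1}; now {q1}.
Read 'a': q1→{q1}; now {q1}.
Read 'a': q1→{q1}; now {q1}.
Read 'a': q1→{q1}; now {q1}.
Read 'b': q1→{q3}; now {q3}.
Read 'b': q3→{q1, q2, q3}; now {q1, q2, q3}.
Read 'a': q1→{q1}, q2→{q1, q6, q7}, q3→{q4, q6, q7}; union {q1, q4, q6, q7}; ε-closure = {q1, q2, q4, q5, q6, q7}.
None of the earlier sets intersect F, but {q1, q2, q4, q5, q6, q7} does.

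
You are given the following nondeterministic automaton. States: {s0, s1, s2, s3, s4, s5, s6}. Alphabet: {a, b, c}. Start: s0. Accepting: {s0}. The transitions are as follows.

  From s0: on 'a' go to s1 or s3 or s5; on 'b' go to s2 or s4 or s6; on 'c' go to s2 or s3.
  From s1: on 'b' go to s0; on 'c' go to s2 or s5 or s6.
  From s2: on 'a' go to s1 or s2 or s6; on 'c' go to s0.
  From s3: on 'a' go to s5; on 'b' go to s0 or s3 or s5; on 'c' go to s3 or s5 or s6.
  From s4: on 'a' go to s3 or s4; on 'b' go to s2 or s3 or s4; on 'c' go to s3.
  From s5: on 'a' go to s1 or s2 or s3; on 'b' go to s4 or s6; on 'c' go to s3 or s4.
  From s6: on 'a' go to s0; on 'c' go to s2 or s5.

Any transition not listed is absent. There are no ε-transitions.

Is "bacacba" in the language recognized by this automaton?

Yes

Start in {s0}.
Read 'b': s0→{s2, s4, s6}; now {s2, s4, s6}.
Read 'a': s2→{s1, s2, s6}, s4→{s3, s4}, s6→{s0}; now {s0, s1, s2, s3, s4, s6}.
Read 'c': s0→{s2, s3}, s1→{s2, s5, s6}, s2→{s0}, s3→{s3, s5, s6}, s4→{s3}, s6→{s2, s5}; now {s0, s2, s3, s5, s6}.
Read 'a': s0→{s1, s3, s5}, s2→{s1, s2, s6}, s3→{s5}, s5→{s1, s2, s3}, s6→{s0}; now {s0, s1, s2, s3, s5, s6}.
Read 'c': s0→{s2, s3}, s1→{s2, s5, s6}, s2→{s0}, s3→{s3, s5, s6}, s5→{s3, s4}, s6→{s2, s5}; now {s0, s2, s3, s4, s5, s6}.
Read 'b': s0→{s2, s4, s6}, s2→∅, s3→{s0, s3, s5}, s4→{s2, s3, s4}, s5→{s4, s6}, s6→∅; now {s0, s2, s3, s4, s5, s6}.
Read 'a': s0→{s1, s3, s5}, s2→{s1, s2, s6}, s3→{s5}, s4→{s3, s4}, s5→{s1, s2, s3}, s6→{s0}; now {s0, s1, s2, s3, s4, s5, s6}.
The final set {s0, s1, s2, s3, s4, s5, s6} contains the accepting state s0.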